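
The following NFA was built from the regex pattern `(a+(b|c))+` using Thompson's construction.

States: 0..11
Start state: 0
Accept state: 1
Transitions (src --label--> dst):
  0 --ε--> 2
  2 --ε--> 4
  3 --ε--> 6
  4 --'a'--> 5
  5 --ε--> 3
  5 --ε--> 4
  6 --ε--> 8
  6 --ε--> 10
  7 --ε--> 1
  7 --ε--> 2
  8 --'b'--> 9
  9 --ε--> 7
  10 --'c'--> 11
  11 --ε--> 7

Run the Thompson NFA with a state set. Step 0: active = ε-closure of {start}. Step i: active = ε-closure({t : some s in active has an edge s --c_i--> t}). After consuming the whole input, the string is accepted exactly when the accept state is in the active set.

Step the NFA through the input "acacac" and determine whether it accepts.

Answer: ACCEPT

Trace:
S₀ = ε-closure({0}) = {0,2,4}
'a' @ 1: {3,4,5,6,8,10}
'c' @ 2: {1,2,4,7,11}  (accept∈set)
'a' @ 3: {3,4,5,6,8,10}
'c' @ 4: {1,2,4,7,11}  (accept∈set)
'a' @ 5: {3,4,5,6,8,10}
'c' @ 6: {1,2,4,7,11}  (accept∈set)
end set {1,2,4,7,11} — state 1 in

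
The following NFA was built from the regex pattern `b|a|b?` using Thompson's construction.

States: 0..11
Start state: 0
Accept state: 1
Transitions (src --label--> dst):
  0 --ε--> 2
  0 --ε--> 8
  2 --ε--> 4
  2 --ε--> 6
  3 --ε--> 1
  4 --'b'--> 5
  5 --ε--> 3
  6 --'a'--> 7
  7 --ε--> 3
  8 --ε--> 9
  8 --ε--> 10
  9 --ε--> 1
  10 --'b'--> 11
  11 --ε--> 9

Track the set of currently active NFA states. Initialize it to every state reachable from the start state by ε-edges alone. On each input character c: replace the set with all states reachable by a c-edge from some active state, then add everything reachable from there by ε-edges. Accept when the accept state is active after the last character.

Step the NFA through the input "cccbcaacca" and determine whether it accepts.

start: ε-closure({0}) = {0,1,2,4,6,8,9,10}
'c' @ 1: {}  — dead — no transitions
rest 'ccbcaacca' ignored (set empty)
after full input: {}  (accept=1 not in)

Answer: REJECT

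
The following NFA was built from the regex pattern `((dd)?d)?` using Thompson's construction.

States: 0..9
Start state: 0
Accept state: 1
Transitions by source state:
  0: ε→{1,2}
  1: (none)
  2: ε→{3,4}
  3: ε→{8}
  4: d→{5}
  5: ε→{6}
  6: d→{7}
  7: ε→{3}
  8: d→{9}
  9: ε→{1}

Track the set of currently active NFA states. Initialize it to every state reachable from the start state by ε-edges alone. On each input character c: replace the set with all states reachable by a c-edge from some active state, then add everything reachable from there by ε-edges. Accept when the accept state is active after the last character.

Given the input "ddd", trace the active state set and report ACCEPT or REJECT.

Answer: ACCEPT

Steps:
initial (ε-close {0}): {0,1,2,3,4,8}
'd' @ 1: {1,5,6,9}  (accept∈set)
'd' @ 2: {3,7,8}
'd' @ 3: {1,9}  (accept∈set)
end set {1,9} — state 1 in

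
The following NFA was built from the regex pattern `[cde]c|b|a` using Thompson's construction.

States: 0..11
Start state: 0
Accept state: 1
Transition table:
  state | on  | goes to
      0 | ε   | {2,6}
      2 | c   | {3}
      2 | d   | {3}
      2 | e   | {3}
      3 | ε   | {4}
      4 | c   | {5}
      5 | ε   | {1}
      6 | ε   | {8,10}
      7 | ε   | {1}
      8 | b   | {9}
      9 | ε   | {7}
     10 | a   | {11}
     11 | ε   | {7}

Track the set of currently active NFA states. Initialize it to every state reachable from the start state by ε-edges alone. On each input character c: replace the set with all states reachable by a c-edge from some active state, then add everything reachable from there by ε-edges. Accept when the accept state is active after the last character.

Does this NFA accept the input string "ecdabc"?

Answer: REJECT

Derivation:
initial (ε-close {0}): {0,2,6,8,10}
'e' @ 1: {3,4}
'c' @ 2: {1,5}  [accepting]
'd' @ 3: {}  — no active states
rest 'abc' ignored (set empty)
final: {}; accept 1 not in set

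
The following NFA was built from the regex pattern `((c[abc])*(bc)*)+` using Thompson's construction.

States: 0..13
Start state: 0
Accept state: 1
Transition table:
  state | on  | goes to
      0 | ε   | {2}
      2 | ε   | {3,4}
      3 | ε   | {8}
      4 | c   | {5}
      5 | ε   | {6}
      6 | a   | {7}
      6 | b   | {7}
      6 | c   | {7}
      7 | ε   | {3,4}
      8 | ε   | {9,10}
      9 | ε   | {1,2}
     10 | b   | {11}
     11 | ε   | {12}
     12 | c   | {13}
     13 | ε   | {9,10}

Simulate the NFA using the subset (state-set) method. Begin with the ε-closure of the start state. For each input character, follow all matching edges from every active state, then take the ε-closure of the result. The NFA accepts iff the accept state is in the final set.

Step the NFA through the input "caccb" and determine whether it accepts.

Answer: REJECT

Derivation:
S₀ = ε-closure({0}) = {0,1,2,3,4,8,9,10}
'c' @ 1: {5,6}
'a' @ 2: {1,2,3,4,7,8,9,10}  (accept∈set)
'c' @ 3: {5,6}
'c' @ 4: {1,2,3,4,7,8,9,10}  (accept∈set)
'b' @ 5: {11,12}
end set {11,12} — state 1 not in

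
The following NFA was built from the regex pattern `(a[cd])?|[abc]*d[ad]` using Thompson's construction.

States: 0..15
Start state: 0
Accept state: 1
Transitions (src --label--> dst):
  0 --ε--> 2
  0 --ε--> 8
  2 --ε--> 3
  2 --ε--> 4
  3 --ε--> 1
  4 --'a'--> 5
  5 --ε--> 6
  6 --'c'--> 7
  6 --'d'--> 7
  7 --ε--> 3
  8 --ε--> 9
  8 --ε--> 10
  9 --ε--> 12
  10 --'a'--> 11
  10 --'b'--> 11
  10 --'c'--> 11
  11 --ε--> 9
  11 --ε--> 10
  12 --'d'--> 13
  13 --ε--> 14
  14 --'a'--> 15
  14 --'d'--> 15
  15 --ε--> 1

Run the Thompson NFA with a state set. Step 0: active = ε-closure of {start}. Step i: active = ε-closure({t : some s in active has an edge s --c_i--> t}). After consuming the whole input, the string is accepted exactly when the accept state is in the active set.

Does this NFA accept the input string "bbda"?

Answer: ACCEPT

Derivation:
start: ε-closure({0}) = {0,1,2,3,4,8,9,10,12}
'b' @ 1: {9,10,11,12}
'b' @ 2: {9,10,11,12}
'd' @ 3: {13,14}
'a' @ 4: {1,15}  [accepting]
final: {1,15}; accept 1 in set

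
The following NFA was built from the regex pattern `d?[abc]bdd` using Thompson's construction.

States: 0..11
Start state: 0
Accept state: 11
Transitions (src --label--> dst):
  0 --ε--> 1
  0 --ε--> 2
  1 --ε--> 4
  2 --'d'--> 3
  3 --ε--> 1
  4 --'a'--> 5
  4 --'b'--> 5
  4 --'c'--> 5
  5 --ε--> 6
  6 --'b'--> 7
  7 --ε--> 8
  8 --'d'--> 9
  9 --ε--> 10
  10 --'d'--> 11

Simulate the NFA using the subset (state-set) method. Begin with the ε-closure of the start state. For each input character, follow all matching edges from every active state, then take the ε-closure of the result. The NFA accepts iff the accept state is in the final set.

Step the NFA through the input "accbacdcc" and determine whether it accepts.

initial (ε-close {0}): {0,1,2,4}
'a' @ 1: {5,6}
'c' @ 2: {}  — dead — no transitions
rest 'cbacdcc' ignored (set empty)
after full input: {}  (accept=11 not in)

Answer: REJECT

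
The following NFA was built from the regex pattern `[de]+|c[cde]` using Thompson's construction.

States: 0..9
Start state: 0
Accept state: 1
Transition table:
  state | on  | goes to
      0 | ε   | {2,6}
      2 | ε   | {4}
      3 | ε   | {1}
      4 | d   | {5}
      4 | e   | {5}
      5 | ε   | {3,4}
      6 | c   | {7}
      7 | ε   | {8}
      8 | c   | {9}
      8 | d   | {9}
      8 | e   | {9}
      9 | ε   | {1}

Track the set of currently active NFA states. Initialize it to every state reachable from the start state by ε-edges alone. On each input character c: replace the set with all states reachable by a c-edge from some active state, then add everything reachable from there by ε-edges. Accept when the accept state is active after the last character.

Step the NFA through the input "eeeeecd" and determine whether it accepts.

Answer: REJECT

Derivation:
initial (ε-close {0}): {0,2,4,6}
'e' @ 1: {1,3,4,5}  (accept∈set)
'e' @ 2: {1,3,4,5}  (accept∈set)
'e' @ 3: {1,3,4,5}  (accept∈set)
'e' @ 4: {1,3,4,5}  (accept∈set)
'e' @ 5: {1,3,4,5}  (accept∈set)
'c' @ 6: {}  — no active states
rest 'd' ignored (set empty)
final: {}; accept 1 not in set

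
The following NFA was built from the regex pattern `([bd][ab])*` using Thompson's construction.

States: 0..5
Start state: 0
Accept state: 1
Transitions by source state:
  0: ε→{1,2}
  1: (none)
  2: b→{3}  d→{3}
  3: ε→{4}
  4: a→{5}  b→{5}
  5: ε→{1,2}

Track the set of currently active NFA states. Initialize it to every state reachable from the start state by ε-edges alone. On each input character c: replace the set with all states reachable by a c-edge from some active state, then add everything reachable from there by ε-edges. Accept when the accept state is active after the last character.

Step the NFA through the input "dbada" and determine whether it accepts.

initial (ε-close {0}): {0,1,2}
'd' @ 1: {3,4}
'b' @ 2: {1,2,5}  ✓accept
'a' @ 3: {}  — dead — no transitions
rest 'da' ignored (set empty)
final: {}; accept 1 not in set

Answer: REJECT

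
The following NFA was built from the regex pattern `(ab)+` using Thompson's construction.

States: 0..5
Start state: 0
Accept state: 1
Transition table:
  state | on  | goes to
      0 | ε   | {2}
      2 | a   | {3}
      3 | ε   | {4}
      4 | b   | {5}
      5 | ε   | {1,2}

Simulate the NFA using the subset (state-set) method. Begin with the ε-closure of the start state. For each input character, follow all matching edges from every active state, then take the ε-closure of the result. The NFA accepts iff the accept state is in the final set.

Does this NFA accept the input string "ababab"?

initial (ε-close {0}): {0,2}
'a' @ 1: {3,4}
'b' @ 2: {1,2,5}  ✓accept
'a' @ 3: {3,4}
'b' @ 4: {1,2,5}  ✓accept
'a' @ 5: {3,4}
'b' @ 6: {1,2,5}  ✓accept
end set {1,2,5} — state 1 in

Answer: ACCEPT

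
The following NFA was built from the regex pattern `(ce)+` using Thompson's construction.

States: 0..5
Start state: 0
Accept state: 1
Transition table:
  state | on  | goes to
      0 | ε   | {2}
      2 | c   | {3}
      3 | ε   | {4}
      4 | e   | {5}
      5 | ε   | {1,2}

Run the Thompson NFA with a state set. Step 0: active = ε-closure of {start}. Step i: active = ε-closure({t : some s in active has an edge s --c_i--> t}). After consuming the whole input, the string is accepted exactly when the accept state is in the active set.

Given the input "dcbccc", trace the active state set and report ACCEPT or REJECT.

initial (ε-close {0}): {0,2}
'd' @ 1: {}  — state set empty
rest 'cbccc' ignored (set empty)
after full input: {}  (accept=1 not in)

Answer: REJECT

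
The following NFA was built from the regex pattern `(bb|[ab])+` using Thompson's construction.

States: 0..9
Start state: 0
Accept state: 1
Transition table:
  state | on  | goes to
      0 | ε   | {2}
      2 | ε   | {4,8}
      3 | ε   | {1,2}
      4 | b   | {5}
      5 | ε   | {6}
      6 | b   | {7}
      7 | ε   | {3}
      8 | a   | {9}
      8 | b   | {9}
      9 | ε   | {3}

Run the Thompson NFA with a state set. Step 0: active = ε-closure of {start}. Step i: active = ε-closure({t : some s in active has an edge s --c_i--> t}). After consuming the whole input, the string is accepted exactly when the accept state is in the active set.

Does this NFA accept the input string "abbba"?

start: ε-closure({0}) = {0,2,4,8}
'a' @ 1: {1,2,3,4,8,9}  ✓accept
'b' @ 2: {1,2,3,4,5,6,8,9}  ✓accept
'b' @ 3: {1,2,3,4,5,6,7,8,9}  ✓accept
'b' @ 4: {1,2,3,4,5,6,7,8,9}  ✓accept
'a' @ 5: {1,2,3,4,8,9}  ✓accept
after full input: {1,2,3,4,8,9}  (accept=1 in)

Answer: ACCEPT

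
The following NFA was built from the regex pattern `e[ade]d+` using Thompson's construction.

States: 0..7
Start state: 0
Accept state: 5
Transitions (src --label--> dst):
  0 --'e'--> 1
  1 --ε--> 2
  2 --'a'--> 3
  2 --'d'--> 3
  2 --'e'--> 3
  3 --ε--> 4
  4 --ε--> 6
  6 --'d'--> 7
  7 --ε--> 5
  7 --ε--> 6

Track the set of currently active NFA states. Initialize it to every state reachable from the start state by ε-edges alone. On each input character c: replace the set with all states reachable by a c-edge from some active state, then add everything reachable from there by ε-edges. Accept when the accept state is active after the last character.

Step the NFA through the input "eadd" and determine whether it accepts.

initial (ε-close {0}): {0}
'e' @ 1: {1,2}
'a' @ 2: {3,4,6}
'd' @ 3: {5,6,7}  (accept∈set)
'd' @ 4: {5,6,7}  (accept∈set)
final: {5,6,7}; accept 5 in set

Answer: ACCEPT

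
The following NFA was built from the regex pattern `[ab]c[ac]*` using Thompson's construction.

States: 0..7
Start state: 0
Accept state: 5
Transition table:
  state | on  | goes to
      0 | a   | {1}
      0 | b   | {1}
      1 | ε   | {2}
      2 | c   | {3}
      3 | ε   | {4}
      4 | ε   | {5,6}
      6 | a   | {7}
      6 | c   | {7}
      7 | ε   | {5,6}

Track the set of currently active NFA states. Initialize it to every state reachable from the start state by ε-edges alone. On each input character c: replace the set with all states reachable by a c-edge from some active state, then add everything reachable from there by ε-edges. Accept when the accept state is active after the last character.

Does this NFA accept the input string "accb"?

Answer: REJECT

Steps:
start: ε-closure({0}) = {0}
'a' @ 1: {1,2}
'c' @ 2: {3,4,5,6}  ✓accept
'c' @ 3: {5,6,7}  ✓accept
'b' @ 4: {}  — no active states
final: {}; accept 5 not in set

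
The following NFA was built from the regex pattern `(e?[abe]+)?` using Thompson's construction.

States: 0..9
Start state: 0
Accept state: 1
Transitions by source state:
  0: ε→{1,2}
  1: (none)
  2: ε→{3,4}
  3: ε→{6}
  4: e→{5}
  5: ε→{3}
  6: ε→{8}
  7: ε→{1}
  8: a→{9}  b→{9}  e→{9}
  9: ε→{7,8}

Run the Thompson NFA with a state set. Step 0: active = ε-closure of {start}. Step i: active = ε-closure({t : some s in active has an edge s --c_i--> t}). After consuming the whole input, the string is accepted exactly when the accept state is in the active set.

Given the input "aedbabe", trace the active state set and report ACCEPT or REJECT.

Answer: REJECT

Trace:
S₀ = ε-closure({0}) = {0,1,2,3,4,6,8}
'a' @ 1: {1,7,8,9}  (accept∈set)
'e' @ 2: {1,7,8,9}  (accept∈set)
'd' @ 3: {}  — state set empty
rest 'babe' ignored (set empty)
after full input: {}  (accept=1 not in)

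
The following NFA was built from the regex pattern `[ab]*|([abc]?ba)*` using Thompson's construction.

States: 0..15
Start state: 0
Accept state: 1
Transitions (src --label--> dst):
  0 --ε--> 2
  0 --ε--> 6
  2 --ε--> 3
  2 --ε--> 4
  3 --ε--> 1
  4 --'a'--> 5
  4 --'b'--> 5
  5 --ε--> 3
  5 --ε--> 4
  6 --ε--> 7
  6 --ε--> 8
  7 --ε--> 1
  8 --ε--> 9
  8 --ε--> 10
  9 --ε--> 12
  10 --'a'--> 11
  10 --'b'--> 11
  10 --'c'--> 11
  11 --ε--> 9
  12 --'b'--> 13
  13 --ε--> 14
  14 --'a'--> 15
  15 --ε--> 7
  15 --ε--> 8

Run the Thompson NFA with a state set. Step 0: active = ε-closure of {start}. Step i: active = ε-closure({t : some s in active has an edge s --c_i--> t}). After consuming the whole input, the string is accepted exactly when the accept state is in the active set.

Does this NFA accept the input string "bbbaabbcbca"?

Answer: REJECT

Derivation:
initial (ε-close {0}): {0,1,2,3,4,6,7,8,9,10,12}
'b' @ 1: {1,3,4,5,9,11,12,13,14}  (accept∈set)
'b' @ 2: {1,3,4,5,13,14}  (accept∈set)
'b' @ 3: {1,3,4,5}  (accept∈set)
'a' @ 4: {1,3,4,5}  (accept∈set)
'a' @ 5: {1,3,4,5}  (accept∈set)
'b' @ 6: {1,3,4,5}  (accept∈set)
'b' @ 7: {1,3,4,5}  (accept∈set)
'c' @ 8: {}  — state set empty
rest 'bca' ignored (set empty)
final: {}; accept 1 not in set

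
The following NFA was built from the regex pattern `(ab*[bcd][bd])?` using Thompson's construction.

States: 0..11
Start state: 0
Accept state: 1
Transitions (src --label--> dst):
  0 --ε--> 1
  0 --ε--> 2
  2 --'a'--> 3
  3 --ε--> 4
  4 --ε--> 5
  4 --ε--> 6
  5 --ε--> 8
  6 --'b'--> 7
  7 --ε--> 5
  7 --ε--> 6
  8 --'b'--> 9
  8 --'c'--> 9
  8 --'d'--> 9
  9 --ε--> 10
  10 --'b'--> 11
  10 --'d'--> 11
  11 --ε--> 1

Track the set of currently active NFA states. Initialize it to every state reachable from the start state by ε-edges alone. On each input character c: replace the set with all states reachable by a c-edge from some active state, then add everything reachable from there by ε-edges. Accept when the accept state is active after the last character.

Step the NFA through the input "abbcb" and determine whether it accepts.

S₀ = ε-closure({0}) = {0,1,2}
'a' @ 1: {3,4,5,6,8}
'b' @ 2: {5,6,7,8,9,10}
'b' @ 3: {1,5,6,7,8,9,10,11}  ✓accept
'c' @ 4: {9,10}
'b' @ 5: {1,11}  ✓accept
after full input: {1,11}  (accept=1 in)

Answer: ACCEPT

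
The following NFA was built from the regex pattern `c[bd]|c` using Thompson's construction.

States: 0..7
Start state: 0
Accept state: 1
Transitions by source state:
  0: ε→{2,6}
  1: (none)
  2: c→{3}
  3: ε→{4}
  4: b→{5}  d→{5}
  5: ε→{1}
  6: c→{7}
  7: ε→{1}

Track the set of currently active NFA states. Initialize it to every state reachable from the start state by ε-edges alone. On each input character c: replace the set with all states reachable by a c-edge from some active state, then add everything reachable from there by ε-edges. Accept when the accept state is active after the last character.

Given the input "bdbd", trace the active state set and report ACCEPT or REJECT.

initial (ε-close {0}): {0,2,6}
'b' @ 1: {}  — no active states
rest 'dbd' ignored (set empty)
end set {} — state 1 not in

Answer: REJECT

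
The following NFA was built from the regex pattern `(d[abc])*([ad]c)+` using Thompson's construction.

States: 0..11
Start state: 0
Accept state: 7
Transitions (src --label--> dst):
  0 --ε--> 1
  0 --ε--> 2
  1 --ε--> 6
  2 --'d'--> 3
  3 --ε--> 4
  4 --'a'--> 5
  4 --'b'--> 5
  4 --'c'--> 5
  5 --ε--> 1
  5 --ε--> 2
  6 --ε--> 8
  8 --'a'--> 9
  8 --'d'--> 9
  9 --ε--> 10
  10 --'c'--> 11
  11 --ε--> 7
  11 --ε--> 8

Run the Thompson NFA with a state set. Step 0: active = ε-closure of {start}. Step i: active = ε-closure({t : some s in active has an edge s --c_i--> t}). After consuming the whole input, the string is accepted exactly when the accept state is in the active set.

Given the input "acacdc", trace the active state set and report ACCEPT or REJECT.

Answer: ACCEPT

Trace:
initial (ε-close {0}): {0,1,2,6,8}
'a' @ 1: {9,10}
'c' @ 2: {7,8,11}  (accept∈set)
'a' @ 3: {9,10}
'c' @ 4: {7,8,11}  (accept∈set)
'd' @ 5: {9,10}
'c' @ 6: {7,8,11}  (accept∈set)
end set {7,8,11} — state 7 in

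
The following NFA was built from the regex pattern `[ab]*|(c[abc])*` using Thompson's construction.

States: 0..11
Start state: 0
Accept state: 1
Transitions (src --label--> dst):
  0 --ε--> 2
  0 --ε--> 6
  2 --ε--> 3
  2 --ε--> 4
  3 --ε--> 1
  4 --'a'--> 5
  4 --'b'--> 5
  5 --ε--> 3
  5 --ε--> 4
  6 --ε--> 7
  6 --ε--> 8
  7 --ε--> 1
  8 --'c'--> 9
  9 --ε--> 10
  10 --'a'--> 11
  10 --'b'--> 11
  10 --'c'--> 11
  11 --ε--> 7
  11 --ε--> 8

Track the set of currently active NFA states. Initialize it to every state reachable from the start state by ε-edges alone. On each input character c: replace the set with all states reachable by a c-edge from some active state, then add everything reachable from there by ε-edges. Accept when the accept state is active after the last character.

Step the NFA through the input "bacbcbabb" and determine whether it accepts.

S₀ = ε-closure({0}) = {0,1,2,3,4,6,7,8}
'b' @ 1: {1,3,4,5}  [accepting]
'a' @ 2: {1,3,4,5}  [accepting]
'c' @ 3: {}  — no active states
rest 'bcbabb' ignored (set empty)
final: {}; accept 1 not in set

Answer: REJECT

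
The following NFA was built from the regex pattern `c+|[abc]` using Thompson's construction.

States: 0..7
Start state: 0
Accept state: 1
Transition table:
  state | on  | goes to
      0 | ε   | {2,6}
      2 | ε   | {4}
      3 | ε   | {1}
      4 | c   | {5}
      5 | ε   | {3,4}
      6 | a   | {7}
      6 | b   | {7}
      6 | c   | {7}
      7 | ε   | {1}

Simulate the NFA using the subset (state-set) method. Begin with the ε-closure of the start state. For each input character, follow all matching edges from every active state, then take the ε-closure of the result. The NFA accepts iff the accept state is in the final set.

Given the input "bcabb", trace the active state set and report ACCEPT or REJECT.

start: ε-closure({0}) = {0,2,4,6}
'b' @ 1: {1,7}  (accept∈set)
'c' @ 2: {}  — state set empty
rest 'abb' ignored (set empty)
after full input: {}  (accept=1 not in)

Answer: REJECT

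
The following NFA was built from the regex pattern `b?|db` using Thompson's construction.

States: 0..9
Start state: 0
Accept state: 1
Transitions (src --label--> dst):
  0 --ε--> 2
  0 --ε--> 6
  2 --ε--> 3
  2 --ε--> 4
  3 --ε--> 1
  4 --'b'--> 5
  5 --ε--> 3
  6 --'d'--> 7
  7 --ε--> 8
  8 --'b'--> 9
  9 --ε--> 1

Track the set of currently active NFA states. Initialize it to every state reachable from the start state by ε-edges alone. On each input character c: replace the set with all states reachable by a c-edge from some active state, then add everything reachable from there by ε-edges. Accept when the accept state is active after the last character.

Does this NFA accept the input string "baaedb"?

Answer: REJECT

Trace:
initial (ε-close {0}): {0,1,2,3,4,6}
'b' @ 1: {1,3,5}  (accept∈set)
'a' @ 2: {}  — dead — no transitions
rest 'aedb' ignored (set empty)
final: {}; accept 1 not in set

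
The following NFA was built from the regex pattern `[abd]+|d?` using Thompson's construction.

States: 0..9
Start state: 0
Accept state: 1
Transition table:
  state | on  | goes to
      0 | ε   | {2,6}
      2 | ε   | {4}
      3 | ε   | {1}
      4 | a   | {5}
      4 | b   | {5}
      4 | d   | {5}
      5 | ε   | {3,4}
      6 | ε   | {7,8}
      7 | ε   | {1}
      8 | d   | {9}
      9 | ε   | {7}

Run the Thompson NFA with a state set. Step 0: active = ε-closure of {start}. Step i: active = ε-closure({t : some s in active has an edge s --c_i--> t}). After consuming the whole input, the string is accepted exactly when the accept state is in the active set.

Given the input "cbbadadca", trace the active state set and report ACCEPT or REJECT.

Answer: REJECT

Steps:
start: ε-closure({0}) = {0,1,2,4,6,7,8}
'c' @ 1: {}  — state set empty
rest 'bbadadca' ignored (set empty)
final: {}; accept 1 not in set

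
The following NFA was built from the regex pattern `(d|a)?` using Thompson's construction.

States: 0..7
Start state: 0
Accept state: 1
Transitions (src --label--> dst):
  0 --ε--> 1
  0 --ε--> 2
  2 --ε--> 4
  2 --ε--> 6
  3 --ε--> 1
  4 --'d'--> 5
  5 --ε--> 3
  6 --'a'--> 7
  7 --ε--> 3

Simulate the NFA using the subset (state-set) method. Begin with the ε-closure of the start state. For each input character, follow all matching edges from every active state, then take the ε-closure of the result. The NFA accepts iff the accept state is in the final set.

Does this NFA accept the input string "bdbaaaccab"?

initial (ε-close {0}): {0,1,2,4,6}
'b' @ 1: {}  — dead — no transitions
rest 'dbaaaccab' ignored (set empty)
final: {}; accept 1 not in set

Answer: REJECT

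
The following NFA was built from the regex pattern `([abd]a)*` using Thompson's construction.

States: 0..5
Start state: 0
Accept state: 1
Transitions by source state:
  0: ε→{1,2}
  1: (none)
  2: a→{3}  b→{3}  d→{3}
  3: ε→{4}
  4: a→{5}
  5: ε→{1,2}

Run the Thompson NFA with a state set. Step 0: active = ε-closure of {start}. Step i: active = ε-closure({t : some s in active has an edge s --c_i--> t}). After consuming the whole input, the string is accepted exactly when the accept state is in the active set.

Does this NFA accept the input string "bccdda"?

Answer: REJECT

Derivation:
initial (ε-close {0}): {0,1,2}
'b' @ 1: {3,4}
'c' @ 2: {}  — state set empty
rest 'cdda' ignored (set empty)
final: {}; accept 1 not in set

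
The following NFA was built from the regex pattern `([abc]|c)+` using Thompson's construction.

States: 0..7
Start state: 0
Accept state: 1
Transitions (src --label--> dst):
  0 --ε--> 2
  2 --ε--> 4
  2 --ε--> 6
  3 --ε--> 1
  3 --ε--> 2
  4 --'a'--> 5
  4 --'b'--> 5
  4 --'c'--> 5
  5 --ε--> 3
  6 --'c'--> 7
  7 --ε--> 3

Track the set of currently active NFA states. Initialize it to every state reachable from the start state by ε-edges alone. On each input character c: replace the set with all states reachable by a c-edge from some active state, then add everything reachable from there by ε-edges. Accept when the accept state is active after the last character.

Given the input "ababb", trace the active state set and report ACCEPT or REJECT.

start: ε-closure({0}) = {0,2,4,6}
'a' @ 1: {1,2,3,4,5,6}  [accepting]
'b' @ 2: {1,2,3,4,5,6}  [accepting]
'a' @ 3: {1,2,3,4,5,6}  [accepting]
'b' @ 4: {1,2,3,4,5,6}  [accepting]
'b' @ 5: {1,2,3,4,5,6}  [accepting]
final: {1,2,3,4,5,6}; accept 1 in set

Answer: ACCEPT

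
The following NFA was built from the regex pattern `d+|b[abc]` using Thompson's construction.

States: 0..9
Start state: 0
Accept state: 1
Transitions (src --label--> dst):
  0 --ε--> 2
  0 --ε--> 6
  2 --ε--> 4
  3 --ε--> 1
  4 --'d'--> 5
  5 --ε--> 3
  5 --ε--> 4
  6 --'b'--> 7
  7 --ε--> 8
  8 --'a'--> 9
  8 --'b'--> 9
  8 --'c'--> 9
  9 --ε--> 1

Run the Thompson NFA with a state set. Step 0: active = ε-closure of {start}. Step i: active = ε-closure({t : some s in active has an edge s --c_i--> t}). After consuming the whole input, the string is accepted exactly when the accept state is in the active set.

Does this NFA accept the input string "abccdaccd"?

start: ε-closure({0}) = {0,2,4,6}
'a' @ 1: {}  — no active states
rest 'bccdaccd' ignored (set empty)
end set {} — state 1 not in

Answer: REJECT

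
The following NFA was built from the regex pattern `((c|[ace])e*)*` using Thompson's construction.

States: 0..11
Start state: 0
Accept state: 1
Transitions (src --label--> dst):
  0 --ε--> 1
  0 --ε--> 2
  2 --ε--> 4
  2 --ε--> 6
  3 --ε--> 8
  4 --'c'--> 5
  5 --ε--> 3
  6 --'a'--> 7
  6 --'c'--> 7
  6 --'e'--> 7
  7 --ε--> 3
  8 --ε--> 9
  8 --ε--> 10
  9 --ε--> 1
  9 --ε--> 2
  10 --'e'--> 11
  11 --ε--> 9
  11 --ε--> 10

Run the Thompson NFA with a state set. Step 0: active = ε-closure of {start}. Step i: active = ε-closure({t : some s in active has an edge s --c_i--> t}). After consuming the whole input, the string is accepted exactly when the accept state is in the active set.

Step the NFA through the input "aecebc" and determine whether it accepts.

S₀ = ε-closure({0}) = {0,1,2,4,6}
'a' @ 1: {1,2,3,4,6,7,8,9,10}  ✓accept
'e' @ 2: {1,2,3,4,6,7,8,9,10,11}  ✓accept
'c' @ 3: {1,2,3,4,5,6,7,8,9,10}  ✓accept
'e' @ 4: {1,2,3,4,6,7,8,9,10,11}  ✓accept
'b' @ 5: {}  — dead — no transitions
rest 'c' ignored (set empty)
final: {}; accept 1 not in set

Answer: REJECT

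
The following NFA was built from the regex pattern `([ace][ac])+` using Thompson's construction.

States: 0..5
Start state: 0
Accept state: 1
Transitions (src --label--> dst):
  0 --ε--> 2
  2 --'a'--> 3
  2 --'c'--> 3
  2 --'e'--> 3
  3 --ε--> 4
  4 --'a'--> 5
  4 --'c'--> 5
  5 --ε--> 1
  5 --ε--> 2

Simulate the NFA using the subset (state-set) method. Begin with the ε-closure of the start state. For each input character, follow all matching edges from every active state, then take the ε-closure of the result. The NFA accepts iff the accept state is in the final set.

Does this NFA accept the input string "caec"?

S₀ = ε-closure({0}) = {0,2}
'c' @ 1: {3,4}
'a' @ 2: {1,2,5}  (accept∈set)
'e' @ 3: {3,4}
'c' @ 4: {1,2,5}  (accept∈set)
final: {1,2,5}; accept 1 in set

Answer: ACCEPT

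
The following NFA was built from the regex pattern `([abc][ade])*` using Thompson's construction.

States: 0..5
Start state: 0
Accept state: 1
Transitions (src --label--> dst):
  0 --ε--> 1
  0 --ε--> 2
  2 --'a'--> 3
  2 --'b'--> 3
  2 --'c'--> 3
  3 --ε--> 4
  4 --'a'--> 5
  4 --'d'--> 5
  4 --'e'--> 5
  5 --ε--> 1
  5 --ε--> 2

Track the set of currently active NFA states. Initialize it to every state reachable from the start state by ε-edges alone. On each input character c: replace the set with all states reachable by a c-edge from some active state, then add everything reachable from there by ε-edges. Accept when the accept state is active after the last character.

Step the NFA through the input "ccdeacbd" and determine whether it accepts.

Answer: REJECT

Steps:
start: ε-closure({0}) = {0,1,2}
'c' @ 1: {3,4}
'c' @ 2: {}  — no active states
rest 'deacbd' ignored (set empty)
final: {}; accept 1 not in set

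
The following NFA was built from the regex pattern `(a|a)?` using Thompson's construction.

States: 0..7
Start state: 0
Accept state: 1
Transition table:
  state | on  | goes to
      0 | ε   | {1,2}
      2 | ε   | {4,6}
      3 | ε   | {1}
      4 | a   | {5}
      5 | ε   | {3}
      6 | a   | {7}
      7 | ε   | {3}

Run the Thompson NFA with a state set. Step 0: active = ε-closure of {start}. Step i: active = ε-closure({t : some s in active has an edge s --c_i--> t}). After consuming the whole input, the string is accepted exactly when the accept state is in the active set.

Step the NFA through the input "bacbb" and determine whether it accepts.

Answer: REJECT

Derivation:
start: ε-closure({0}) = {0,1,2,4,6}
'b' @ 1: {}  — no active states
rest 'acbb' ignored (set empty)
final: {}; accept 1 not in set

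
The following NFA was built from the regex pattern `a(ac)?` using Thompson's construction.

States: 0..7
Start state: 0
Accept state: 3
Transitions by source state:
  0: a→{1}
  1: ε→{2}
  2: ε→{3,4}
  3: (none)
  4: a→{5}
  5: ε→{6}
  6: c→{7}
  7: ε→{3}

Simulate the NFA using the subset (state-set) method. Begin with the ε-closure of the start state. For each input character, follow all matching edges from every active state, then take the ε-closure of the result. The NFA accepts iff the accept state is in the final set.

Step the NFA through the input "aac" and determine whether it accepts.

Answer: ACCEPT

Derivation:
S₀ = ε-closure({0}) = {0}
'a' @ 1: {1,2,3,4}  [accepting]
'a' @ 2: {5,6}
'c' @ 3: {3,7}  [accepting]
after full input: {3,7}  (accept=3 in)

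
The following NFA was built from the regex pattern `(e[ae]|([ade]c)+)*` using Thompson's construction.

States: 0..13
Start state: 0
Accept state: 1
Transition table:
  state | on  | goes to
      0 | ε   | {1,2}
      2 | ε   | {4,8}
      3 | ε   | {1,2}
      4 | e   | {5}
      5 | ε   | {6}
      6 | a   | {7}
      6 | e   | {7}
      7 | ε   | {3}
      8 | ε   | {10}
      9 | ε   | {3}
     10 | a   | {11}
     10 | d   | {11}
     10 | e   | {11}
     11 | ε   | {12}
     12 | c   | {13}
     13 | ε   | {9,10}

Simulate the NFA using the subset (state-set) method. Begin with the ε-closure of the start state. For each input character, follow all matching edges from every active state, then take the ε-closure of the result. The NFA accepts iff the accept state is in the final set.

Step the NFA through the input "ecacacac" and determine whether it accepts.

Answer: ACCEPT

Steps:
S₀ = ε-closure({0}) = {0,1,2,4,8,10}
'e' @ 1: {5,6,11,12}
'c' @ 2: {1,2,3,4,8,9,10,13}  ✓accept
'a' @ 3: {11,12}
'c' @ 4: {1,2,3,4,8,9,10,13}  ✓accept
'a' @ 5: {11,12}
'c' @ 6: {1,2,3,4,8,9,10,13}  ✓accept
'a' @ 7: {11,12}
'c' @ 8: {1,2,3,4,8,9,10,13}  ✓accept
final: {1,2,3,4,8,9,10,13}; accept 1 in set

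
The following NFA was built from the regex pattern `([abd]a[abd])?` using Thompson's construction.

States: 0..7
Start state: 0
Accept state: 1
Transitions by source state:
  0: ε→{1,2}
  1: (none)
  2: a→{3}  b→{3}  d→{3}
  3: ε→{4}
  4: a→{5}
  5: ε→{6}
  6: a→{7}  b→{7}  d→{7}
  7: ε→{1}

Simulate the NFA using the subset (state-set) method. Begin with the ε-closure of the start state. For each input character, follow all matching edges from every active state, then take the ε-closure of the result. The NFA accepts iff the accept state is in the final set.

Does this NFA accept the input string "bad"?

Answer: ACCEPT

Derivation:
initial (ε-close {0}): {0,1,2}
'b' @ 1: {3,4}
'a' @ 2: {5,6}
'd' @ 3: {1,7}  (accept∈set)
final: {1,7}; accept 1 in set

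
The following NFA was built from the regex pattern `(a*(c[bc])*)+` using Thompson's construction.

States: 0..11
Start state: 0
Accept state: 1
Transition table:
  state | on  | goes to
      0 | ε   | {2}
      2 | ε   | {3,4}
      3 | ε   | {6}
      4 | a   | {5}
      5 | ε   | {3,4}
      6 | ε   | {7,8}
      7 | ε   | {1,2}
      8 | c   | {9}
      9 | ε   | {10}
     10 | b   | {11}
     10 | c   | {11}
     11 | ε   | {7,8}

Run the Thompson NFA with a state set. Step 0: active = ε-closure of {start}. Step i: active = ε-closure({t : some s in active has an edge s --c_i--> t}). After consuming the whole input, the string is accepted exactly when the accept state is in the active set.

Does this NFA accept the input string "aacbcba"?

Answer: ACCEPT

Trace:
S₀ = ε-closure({0}) = {0,1,2,3,4,6,7,8}
'a' @ 1: {1,2,3,4,5,6,7,8}  ✓accept
'a' @ 2: {1,2,3,4,5,6,7,8}  ✓accept
'c' @ 3: {9,10}
'b' @ 4: {1,2,3,4,6,7,8,11}  ✓accept
'c' @ 5: {9,10}
'b' @ 6: {1,2,3,4,6,7,8,11}  ✓accept
'a' @ 7: {1,2,3,4,5,6,7,8}  ✓accept
end set {1,2,3,4,5,6,7,8} — state 1 in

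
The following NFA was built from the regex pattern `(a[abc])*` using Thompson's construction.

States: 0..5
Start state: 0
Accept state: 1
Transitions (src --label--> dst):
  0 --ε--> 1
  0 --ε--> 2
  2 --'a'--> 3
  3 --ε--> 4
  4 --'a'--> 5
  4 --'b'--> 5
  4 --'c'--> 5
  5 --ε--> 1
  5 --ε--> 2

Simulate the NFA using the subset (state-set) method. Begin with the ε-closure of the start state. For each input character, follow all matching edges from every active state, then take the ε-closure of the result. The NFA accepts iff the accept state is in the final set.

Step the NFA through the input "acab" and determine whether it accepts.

S₀ = ε-closure({0}) = {0,1,2}
'a' @ 1: {3,4}
'c' @ 2: {1,2,5}  [accepting]
'a' @ 3: {3,4}
'b' @ 4: {1,2,5}  [accepting]
end set {1,2,5} — state 1 in

Answer: ACCEPT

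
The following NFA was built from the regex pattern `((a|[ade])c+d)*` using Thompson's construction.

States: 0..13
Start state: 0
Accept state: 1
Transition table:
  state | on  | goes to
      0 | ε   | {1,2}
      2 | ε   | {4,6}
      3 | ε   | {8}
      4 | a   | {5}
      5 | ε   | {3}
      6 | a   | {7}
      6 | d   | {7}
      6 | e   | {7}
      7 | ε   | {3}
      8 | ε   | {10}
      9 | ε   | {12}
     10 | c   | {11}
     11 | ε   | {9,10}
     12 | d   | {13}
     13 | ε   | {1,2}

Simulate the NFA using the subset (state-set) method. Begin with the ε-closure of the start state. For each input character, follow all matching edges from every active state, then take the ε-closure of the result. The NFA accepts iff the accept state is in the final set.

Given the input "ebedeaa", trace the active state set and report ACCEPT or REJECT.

Answer: REJECT

Steps:
initial (ε-close {0}): {0,1,2,4,6}
'e' @ 1: {3,7,8,10}
'b' @ 2: {}  — no active states
rest 'edeaa' ignored (set empty)
end set {} — state 1 not in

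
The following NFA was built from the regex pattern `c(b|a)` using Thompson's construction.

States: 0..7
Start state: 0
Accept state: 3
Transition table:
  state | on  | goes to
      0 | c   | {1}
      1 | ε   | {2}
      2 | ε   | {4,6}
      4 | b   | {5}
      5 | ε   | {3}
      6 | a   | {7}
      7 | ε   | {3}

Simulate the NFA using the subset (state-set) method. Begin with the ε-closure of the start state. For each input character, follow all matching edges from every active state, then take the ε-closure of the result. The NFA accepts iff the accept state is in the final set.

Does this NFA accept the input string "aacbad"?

Answer: REJECT

Derivation:
start: ε-closure({0}) = {0}
'a' @ 1: {}  — state set empty
rest 'acbad' ignored (set empty)
final: {}; accept 3 not in set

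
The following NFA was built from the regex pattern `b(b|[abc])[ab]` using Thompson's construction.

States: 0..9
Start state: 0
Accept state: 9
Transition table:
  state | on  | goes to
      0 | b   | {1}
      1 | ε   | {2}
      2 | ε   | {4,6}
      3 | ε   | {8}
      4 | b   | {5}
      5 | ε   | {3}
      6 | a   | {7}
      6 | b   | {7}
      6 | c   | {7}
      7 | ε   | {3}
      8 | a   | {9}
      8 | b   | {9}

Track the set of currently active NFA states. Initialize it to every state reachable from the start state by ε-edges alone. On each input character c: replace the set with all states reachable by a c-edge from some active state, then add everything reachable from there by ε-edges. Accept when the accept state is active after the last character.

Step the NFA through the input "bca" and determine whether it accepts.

initial (ε-close {0}): {0}
'b' @ 1: {1,2,4,6}
'c' @ 2: {3,7,8}
'a' @ 3: {9}  [accepting]
end set {9} — state 9 in

Answer: ACCEPT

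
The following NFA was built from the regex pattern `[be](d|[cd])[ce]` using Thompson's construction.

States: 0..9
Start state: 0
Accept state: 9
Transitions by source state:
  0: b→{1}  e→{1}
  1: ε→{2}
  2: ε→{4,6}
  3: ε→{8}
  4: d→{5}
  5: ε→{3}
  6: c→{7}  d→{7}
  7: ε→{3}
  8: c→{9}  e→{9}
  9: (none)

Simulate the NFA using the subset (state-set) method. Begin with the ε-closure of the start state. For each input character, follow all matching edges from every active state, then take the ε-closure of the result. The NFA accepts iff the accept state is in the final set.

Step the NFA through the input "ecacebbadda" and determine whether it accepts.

Answer: REJECT

Derivation:
start: ε-closure({0}) = {0}
'e' @ 1: {1,2,4,6}
'c' @ 2: {3,7,8}
'a' @ 3: {}  — dead — no transitions
rest 'cebbadda' ignored (set empty)
end set {} — state 9 not in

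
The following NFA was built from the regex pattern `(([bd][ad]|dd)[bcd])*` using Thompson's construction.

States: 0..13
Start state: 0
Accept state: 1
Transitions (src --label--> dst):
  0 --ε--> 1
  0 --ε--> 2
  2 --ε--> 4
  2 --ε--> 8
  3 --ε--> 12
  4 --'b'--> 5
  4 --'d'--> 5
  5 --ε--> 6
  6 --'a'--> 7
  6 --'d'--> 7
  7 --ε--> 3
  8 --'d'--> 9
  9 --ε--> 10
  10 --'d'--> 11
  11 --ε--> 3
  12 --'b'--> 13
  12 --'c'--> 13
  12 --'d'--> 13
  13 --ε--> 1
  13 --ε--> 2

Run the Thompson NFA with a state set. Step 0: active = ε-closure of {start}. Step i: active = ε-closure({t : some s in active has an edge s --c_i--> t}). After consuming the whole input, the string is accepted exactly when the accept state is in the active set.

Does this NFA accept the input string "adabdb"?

Answer: REJECT

Trace:
S₀ = ε-closure({0}) = {0,1,2,4,8}
'a' @ 1: {}  — state set empty
rest 'dabdb' ignored (set empty)
final: {}; accept 1 not in set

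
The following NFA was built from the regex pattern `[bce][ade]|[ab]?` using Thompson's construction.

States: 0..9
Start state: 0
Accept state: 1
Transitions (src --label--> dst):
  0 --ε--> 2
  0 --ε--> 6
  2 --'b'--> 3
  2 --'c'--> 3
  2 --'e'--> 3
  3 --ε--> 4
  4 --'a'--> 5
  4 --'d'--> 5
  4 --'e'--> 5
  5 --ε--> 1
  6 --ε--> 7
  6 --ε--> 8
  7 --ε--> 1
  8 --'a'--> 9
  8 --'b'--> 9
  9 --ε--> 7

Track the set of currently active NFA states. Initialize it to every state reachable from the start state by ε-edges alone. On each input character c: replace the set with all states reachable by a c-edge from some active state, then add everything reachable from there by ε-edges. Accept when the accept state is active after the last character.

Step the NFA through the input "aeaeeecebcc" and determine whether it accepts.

start: ε-closure({0}) = {0,1,2,6,7,8}
'a' @ 1: {1,7,9}  [accepting]
'e' @ 2: {}  — no active states
rest 'aeeecebcc' ignored (set empty)
after full input: {}  (accept=1 not in)

Answer: REJECT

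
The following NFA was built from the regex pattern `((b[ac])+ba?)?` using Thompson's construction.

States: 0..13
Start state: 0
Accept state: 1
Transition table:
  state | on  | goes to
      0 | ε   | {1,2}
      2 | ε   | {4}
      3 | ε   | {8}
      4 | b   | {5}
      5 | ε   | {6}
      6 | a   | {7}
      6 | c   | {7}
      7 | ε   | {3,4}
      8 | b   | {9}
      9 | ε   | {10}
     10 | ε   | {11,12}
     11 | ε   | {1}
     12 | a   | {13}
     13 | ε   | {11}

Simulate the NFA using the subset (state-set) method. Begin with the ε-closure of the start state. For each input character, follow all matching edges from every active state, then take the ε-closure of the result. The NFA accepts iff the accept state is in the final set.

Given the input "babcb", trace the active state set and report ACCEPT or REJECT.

Answer: ACCEPT

Derivation:
S₀ = ε-closure({0}) = {0,1,2,4}
'b' @ 1: {5,6}
'a' @ 2: {3,4,7,8}
'b' @ 3: {1,5,6,9,10,11,12}  ✓accept
'c' @ 4: {3,4,7,8}
'b' @ 5: {1,5,6,9,10,11,12}  ✓accept
after full input: {1,5,6,9,10,11,12}  (accept=1 in)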